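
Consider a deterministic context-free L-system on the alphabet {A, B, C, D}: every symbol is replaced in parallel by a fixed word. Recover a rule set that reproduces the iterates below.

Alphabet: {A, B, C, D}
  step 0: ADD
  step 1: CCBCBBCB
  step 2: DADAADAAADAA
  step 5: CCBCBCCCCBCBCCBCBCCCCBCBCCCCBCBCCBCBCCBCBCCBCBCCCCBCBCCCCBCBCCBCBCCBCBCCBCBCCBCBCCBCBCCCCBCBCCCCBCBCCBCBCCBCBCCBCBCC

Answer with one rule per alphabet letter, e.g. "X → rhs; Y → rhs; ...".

A->CC, B->A, C->DA, D->BCB

  step 1 ⇒ step 2: CCBCBBCB ⇒ DA·DA·A·DA·A·A·DA·A
    B ↦ A
    C ↦ DA
  step 0 ⇒ step 1: ADD ⇒ CC·BCB·BCB
    A ↦ CC
  step 0 ⇒ step 1: ADD ⇒ CC·BCB·BCB
    D ↦ BCB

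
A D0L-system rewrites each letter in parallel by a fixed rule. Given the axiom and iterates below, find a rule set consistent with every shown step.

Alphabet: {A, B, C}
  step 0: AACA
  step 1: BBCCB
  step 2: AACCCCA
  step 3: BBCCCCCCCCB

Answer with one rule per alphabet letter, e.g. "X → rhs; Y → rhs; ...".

  step 2 ⇒ step 3: AACCCCA ⇒ B·B·CC·CC·CC·CC·B
    A ↦ B
    C ↦ CC
  step 1 ⇒ step 2: BBCCB ⇒ A·A·CC·CC·A
    B ↦ A

A->B, B->A, C->CC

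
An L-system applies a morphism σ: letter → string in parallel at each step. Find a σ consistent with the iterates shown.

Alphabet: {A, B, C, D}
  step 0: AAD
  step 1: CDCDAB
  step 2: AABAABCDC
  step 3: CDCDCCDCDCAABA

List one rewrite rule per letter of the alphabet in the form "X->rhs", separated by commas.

  step 2 ⇒ step 3: AABAABCDC ⇒ CD·CD·C·CD·CD·C·A·AB·A
    A ↦ CD
    B ↦ C
    C ↦ A
    D ↦ AB

A->CD, B->C, C->A, D->AB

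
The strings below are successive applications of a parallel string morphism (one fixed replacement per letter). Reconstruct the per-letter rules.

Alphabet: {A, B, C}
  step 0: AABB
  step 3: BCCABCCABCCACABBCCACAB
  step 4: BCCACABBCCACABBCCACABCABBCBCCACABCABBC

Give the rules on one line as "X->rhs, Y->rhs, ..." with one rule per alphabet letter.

A->B, B->BC, C->CA

  step 3 ⇒ step 4: BCCABCCABCCACABBCCACAB ⇒ BC·CA·CA·B·BC·CA·CA·B·BC·CA·CA·B·CA·B·BC·BC·CA·CA·B·CA·B·BC
    A ↦ B
    B ↦ BC
    C ↦ CA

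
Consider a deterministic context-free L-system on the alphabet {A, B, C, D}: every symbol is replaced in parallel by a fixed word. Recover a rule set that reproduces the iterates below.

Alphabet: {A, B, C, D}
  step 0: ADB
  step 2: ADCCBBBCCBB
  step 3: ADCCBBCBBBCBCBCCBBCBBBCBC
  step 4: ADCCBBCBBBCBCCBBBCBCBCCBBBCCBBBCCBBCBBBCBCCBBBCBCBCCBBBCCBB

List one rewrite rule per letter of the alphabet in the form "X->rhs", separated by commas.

A->AD, B->BC, C->CBB, D->C

  step 3 ⇒ step 4: ADCCBBCBBBCBCBCCBBCBBBCBC ⇒ AD·C·CBB·CBB·BC·BC·CBB·BC·BC·BC·CBB·BC·CBB·BC·CBB·CBB·BC·BC·CBB·BC·BC·BC·CBB·BC·CBB
    A ↦ AD
    B ↦ BC
    C ↦ CBB
    D ↦ C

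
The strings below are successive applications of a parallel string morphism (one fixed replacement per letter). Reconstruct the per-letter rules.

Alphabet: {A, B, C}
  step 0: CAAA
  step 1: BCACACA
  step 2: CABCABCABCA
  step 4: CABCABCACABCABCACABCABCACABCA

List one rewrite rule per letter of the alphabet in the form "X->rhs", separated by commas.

  step 1 ⇒ step 2: BCACACA ⇒ CA·B·CA·B·CA·B·CA
    A ↦ CA
    B ↦ CA
    C ↦ B

A->CA, B->CA, C->B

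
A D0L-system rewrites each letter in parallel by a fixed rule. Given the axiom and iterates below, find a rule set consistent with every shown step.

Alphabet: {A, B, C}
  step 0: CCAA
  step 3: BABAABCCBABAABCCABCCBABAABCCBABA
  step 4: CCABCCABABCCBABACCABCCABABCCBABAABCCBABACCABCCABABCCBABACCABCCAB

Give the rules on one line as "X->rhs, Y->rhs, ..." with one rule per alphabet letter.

  step 3 ⇒ step 4: BABAABCCBABAABCCABCCBABAABCCBABA ⇒ CC·AB·CC·AB·AB·CC·BA·BA·CC·AB·CC·AB·AB·CC·BA·BA·AB·CC·BA·BA·CC·AB·CC·AB·AB·CC·BA·BA·CC·AB·CC·AB
    A ↦ AB
    B ↦ CC
    C ↦ BA

A->AB, B->CC, C->BA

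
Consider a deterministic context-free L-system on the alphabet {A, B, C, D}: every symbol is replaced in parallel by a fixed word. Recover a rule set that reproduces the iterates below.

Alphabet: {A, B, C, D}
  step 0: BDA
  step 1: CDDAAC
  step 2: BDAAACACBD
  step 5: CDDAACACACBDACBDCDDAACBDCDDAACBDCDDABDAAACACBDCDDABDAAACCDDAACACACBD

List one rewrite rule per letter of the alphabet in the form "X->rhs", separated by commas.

  step 1 ⇒ step 2: CDDAAC ⇒ BD·A·A·AC·AC·BD
    A ↦ AC
    C ↦ BD
    D ↦ A
  step 0 ⇒ step 1: BDA ⇒ CDD·A·AC
    B ↦ CDD

A->AC, B->CDD, C->BD, D->A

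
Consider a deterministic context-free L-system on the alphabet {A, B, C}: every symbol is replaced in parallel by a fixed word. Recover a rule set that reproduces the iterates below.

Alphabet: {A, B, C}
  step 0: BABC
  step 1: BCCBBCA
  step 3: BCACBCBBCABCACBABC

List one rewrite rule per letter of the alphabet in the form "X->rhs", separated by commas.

A->CB, B->BC, C->A

  step 0 ⇒ step 1: BABC ⇒ BC·CB·BC·A
    A ↦ CB
    B ↦ BC
    C ↦ A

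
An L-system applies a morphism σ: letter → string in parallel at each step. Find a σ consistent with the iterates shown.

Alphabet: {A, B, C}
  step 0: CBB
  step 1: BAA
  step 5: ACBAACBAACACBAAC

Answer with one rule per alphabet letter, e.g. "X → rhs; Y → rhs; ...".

A->AC, B->A, C->B

  step 0 ⇒ step 1: CBB ⇒ B·A·A
    B ↦ A
    C ↦ B
    A ↦ AC  (constrained at step 1)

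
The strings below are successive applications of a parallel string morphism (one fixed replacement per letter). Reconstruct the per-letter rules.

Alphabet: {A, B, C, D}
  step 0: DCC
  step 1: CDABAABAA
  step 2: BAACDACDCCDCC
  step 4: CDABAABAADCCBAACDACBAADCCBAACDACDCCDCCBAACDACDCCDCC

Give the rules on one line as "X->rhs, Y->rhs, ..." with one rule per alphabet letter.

A->C, B->D, C->BAA, D->CDA

  step 1 ⇒ step 2: CDABAABAA ⇒ BAA·CDA·C·D·C·C·D·C·C
    A ↦ C
    B ↦ D
    C ↦ BAA
    D ↦ CDA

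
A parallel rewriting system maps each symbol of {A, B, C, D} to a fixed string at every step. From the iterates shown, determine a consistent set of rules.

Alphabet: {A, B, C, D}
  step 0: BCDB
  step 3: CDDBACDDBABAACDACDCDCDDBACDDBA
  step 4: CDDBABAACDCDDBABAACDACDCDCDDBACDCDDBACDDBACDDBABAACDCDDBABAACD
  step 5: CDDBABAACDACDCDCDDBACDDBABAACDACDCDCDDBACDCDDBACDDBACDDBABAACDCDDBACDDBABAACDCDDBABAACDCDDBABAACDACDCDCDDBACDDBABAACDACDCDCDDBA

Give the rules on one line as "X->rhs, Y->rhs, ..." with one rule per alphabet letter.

A->CD, B->A, C->CDD, D->BA

  step 4 ⇒ step 5: CDDBABAACDCDDBABAACDACDCDCDDBACDCDDBACDDBACDDBABAACDCDDBABAACD ⇒ CDD·BA·BA·A·CD·A·CD·CD·CDD·BA·CDD·BA·BA·A·CD·A·CD·CD·CDD·BA·CD·CDD·BA·CDD·BA·CDD·BA·BA·A·CD·CDD·BA·CDD·BA·BA·A·CD·CDD·BA·BA·A·CD·CDD·BA·BA·A·CD·A·CD·CD·CDD·BA·CDD·BA·BA·A·CD·A·CD·CD·CDD·BA
    A ↦ CD
    B ↦ A
    C ↦ CDD
    D ↦ BA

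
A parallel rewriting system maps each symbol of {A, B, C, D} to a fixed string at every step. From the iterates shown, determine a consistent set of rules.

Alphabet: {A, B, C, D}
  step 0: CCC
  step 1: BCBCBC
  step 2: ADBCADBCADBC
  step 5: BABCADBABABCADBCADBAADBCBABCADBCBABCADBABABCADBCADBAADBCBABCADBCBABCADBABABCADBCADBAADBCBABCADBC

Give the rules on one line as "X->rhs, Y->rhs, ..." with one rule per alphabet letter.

A->BA, B->AD, C->BC, D->BC

  step 1 ⇒ step 2: BCBCBC ⇒ AD·BC·AD·BC·AD·BC
    B ↦ AD
    C ↦ BC
    A ↦ BA  (constrained at step 2)
    D ↦ BC  (constrained at step 2)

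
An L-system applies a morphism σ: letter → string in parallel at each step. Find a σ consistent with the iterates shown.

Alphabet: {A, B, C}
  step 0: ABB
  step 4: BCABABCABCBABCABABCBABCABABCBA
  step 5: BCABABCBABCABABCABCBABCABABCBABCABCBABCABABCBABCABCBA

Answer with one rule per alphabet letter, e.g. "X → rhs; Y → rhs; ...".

A->BA, B->BC, C->A

  step 4 ⇒ step 5: BCABABCABCBABCABABCBABCABABCBA ⇒ BC·A·BA·BC·BA·BC·A·BA·BC·A·BC·BA·BC·A·BA·BC·BA·BC·A·BC·BA·BC·A·BA·BC·BA·BC·A·BC·BA
    A ↦ BA
    B ↦ BC
    C ↦ A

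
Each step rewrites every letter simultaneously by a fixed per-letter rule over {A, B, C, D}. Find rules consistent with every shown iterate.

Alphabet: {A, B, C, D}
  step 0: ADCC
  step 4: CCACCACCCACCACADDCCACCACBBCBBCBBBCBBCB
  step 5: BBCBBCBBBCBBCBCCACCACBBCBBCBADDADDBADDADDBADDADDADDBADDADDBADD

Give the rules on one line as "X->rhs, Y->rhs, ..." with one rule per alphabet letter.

  step 4 ⇒ step 5: CCACCACCCACCACADDCCACCACBBCBBCBBBCBBCB ⇒ B·B·C·B·B·C·B·B·B·C·B·B·C·B·C·CAC·CAC·B·B·C·B·B·C·B·ADD·ADD·B·ADD·ADD·B·ADD·ADD·ADD·B·ADD·ADD·B·ADD
    A ↦ C
    B ↦ ADD
    C ↦ B
    D ↦ CAC

A->C, B->ADD, C->B, D->CAC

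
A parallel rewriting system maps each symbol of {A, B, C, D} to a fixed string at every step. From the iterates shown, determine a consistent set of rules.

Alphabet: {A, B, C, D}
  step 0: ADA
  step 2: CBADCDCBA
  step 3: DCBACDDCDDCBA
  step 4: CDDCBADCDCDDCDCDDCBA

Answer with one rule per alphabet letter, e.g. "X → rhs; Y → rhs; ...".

  step 3 ⇒ step 4: DCBACDDCDDCBA ⇒ CD·D·C·BA·D·CD·CD·D·CD·CD·D·C·BA
    A ↦ BA
    B ↦ C
    C ↦ D
    D ↦ CD

A->BA, B->C, C->D, D->CD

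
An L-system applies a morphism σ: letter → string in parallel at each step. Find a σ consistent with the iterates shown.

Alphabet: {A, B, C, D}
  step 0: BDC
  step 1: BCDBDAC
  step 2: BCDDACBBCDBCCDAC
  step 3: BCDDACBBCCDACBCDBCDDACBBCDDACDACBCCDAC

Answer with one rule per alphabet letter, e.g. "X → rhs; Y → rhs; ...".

  step 2 ⇒ step 3: BCDDACBBCDBCCDAC ⇒ BCD·DAC·B·B·CC·DAC·BCD·BCD·DAC·B·BCD·DAC·DAC·B·CC·DAC
    A ↦ CC
    B ↦ BCD
    C ↦ DAC
    D ↦ B

A->CC, B->BCD, C->DAC, D->B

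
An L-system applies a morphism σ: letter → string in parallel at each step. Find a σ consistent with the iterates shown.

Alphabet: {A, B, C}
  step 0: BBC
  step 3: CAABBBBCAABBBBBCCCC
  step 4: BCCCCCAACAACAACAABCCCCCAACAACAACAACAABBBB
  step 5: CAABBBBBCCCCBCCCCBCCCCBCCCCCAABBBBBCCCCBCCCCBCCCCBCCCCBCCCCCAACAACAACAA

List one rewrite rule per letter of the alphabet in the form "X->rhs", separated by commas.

A->CC, B->CAA, C->B

  step 4 ⇒ step 5: BCCCCCAACAACAACAABCCCCCAACAACAACAACAABBBB ⇒ CAA·B·B·B·B·B·CC·CC·B·CC·CC·B·CC·CC·B·CC·CC·CAA·B·B·B·B·B·CC·CC·B·CC·CC·B·CC·CC·B·CC·CC·B·CC·CC·CAA·CAA·CAA·CAA
    A ↦ CC
    B ↦ CAA
    C ↦ B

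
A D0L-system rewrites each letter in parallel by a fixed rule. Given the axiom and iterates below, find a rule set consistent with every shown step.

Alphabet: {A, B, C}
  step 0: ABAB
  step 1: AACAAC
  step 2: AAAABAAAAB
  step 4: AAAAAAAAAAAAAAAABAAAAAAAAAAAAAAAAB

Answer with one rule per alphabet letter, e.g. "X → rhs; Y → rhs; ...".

  step 1 ⇒ step 2: AACAAC ⇒ AA·AA·B·AA·AA·B
    A ↦ AA
    C ↦ B
  step 0 ⇒ step 1: ABAB ⇒ AA·C·AA·C
    B ↦ C

A->AA, B->C, C->B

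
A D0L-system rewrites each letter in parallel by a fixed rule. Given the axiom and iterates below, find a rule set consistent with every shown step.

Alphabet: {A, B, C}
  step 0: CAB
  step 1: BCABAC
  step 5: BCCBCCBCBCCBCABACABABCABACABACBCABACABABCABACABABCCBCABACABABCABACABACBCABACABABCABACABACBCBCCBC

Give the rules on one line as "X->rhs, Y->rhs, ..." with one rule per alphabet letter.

A->ABA, B->C, C->BC

  step 0 ⇒ step 1: CAB ⇒ BC·ABA·C
    A ↦ ABA
    B ↦ C
    C ↦ BC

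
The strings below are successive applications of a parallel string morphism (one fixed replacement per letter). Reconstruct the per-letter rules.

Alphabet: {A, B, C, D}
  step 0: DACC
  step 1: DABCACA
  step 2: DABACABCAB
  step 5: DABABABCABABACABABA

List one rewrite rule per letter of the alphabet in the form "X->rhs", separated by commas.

A->B, B->A, C->CA, D->DA

  step 1 ⇒ step 2: DABCACA ⇒ DA·B·A·CA·B·CA·B
    A ↦ B
    B ↦ A
    C ↦ CA
    D ↦ DA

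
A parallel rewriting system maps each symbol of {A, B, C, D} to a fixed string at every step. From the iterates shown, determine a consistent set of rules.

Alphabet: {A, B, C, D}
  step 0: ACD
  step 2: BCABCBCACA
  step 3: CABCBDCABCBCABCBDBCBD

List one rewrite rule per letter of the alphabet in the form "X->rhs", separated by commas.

A->D, B->CA, C->BCB, D->B

  step 2 ⇒ step 3: BCABCBCACA ⇒ CA·BCB·D·CA·BCB·CA·BCB·D·BCB·D
    A ↦ D
    B ↦ CA
    C ↦ BCB
    D ↦ B  (constrained at step 0)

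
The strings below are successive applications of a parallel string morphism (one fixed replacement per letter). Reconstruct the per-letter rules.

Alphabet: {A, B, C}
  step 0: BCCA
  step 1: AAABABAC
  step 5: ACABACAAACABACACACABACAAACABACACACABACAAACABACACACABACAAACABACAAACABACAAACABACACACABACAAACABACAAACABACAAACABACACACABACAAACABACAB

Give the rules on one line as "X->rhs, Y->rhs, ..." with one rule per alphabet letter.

  step 0 ⇒ step 1: BCCA ⇒ AA·AB·AB·AC
    A ↦ AC
    B ↦ AA
    C ↦ AB

A->AC, B->AA, C->AB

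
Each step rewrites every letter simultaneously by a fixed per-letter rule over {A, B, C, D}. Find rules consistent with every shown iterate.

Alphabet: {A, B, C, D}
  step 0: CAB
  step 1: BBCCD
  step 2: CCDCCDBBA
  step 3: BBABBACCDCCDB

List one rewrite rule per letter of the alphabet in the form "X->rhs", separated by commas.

A->B, B->CCD, C->B, D->A

  step 2 ⇒ step 3: CCDCCDBBA ⇒ B·B·A·B·B·A·CCD·CCD·B
    A ↦ B
    B ↦ CCD
    C ↦ B
    D ↦ A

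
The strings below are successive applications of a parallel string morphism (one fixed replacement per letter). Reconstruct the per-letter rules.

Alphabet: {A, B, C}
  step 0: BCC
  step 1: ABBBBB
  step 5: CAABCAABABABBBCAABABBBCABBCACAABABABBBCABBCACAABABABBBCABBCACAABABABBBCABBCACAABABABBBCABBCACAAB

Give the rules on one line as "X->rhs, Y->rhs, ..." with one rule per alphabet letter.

  step 0 ⇒ step 1: BCC ⇒ AB·BB·BB
    B ↦ AB
    C ↦ BB
    A ↦ CA  (constrained at step 1)

A->CA, B->AB, C->BB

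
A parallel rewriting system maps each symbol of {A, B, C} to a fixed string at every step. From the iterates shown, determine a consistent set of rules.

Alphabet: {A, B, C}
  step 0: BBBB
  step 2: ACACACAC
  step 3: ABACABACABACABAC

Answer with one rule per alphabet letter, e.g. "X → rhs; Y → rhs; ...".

  step 2 ⇒ step 3: ACACACAC ⇒ AB·AC·AB·AC·AB·AC·AB·AC
    A ↦ AB
    C ↦ AC
    B ↦ C  (constrained at step 0)

A->AB, B->C, C->AC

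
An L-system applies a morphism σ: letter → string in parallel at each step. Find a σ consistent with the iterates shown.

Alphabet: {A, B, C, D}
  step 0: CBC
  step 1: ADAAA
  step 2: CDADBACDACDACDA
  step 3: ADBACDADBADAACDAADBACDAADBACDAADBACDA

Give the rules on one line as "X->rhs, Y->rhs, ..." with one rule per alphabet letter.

  step 2 ⇒ step 3: CDADBACDACDACDA ⇒ A·DBA·CDA·DBA·DAA·CDA·A·DBA·CDA·A·DBA·CDA·A·DBA·CDA
    A ↦ CDA
    B ↦ DAA
    C ↦ A
    D ↦ DBA

A->CDA, B->DAA, C->A, D->DBA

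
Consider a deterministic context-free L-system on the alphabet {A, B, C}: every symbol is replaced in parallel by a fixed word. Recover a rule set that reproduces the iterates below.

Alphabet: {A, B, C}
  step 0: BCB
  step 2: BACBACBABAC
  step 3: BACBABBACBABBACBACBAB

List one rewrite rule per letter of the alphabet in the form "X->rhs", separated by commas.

  step 2 ⇒ step 3: BACBACBABAC ⇒ BA·C·BAB·BA·C·BAB·BA·C·BA·C·BAB
    A ↦ C
    B ↦ BA
    C ↦ BAB

A->C, B->BA, C->BAB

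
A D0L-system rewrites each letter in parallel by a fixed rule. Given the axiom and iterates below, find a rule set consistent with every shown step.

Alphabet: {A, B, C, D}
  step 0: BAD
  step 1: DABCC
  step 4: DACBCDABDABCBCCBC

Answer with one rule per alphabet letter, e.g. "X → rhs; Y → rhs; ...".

  step 0 ⇒ step 1: BAD ⇒ DA·BC·C
    A ↦ BC
    B ↦ DA
    D ↦ C
    C ↦ B  (constrained at step 1)

A->BC, B->DA, C->B, D->C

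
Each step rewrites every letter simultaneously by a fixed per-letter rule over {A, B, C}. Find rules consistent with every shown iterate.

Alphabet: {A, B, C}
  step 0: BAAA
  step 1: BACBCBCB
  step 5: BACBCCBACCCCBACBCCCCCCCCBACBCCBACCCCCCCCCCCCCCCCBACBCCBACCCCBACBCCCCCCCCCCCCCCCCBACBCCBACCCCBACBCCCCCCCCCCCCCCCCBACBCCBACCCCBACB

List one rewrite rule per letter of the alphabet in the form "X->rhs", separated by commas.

A->CB, B->BA, C->CC

  step 0 ⇒ step 1: BAAA ⇒ BA·CB·CB·CB
    A ↦ CB
    B ↦ BA
    C ↦ CC  (constrained at step 1)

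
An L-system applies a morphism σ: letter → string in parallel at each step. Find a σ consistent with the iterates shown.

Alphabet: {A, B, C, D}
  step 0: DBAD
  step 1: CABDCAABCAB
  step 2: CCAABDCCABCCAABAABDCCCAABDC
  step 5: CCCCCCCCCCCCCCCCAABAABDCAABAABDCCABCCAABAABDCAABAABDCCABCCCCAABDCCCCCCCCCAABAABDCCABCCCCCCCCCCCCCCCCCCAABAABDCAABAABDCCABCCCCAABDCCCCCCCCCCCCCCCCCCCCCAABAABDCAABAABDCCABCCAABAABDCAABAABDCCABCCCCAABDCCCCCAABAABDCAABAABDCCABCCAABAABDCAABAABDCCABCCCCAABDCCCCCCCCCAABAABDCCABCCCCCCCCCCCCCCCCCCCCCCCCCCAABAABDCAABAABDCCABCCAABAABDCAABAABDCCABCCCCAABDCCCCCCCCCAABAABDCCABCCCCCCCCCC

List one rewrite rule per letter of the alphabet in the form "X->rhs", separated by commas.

A->AAB, B->DC, C->CC, D->CAB

  step 1 ⇒ step 2: CABDCAABCAB ⇒ CC·AAB·DC·CAB·CC·AAB·AAB·DC·CC·AAB·DC
    A ↦ AAB
    B ↦ DC
    C ↦ CC
    D ↦ CAB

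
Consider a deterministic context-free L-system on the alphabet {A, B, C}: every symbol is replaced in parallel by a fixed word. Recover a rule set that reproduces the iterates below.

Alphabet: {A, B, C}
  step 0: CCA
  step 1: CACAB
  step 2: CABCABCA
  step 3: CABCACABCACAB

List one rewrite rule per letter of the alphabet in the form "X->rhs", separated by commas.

  step 2 ⇒ step 3: CABCABCA ⇒ CA·B·CA·CA·B·CA·CA·B
    A ↦ B
    B ↦ CA
    C ↦ CA

A->B, B->CA, C->CA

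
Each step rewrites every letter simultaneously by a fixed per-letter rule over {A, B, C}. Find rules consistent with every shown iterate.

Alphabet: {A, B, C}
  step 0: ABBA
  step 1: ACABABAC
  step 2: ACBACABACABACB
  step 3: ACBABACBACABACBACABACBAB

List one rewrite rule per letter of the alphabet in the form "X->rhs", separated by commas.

  step 2 ⇒ step 3: ACBACABACABACB ⇒ AC·B·AB·AC·B·AC·AB·AC·B·AC·AB·AC·B·AB
    A ↦ AC
    B ↦ AB
    C ↦ B

A->AC, B->AB, C->B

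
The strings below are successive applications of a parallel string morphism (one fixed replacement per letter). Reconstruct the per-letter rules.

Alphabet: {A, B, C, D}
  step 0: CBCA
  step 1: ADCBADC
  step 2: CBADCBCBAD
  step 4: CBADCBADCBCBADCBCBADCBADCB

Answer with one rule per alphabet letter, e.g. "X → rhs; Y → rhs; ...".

  step 1 ⇒ step 2: ADCBADC ⇒ C·B·AD·CB·C·B·AD
    A ↦ C
    B ↦ CB
    C ↦ AD
    D ↦ B

A->C, B->CB, C->AD, D->B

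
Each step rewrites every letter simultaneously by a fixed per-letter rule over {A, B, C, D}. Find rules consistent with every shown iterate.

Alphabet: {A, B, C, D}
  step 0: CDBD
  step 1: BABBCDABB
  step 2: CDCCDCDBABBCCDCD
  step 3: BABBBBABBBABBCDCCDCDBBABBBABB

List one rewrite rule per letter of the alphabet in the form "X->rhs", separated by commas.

A->C, B->CD, C->B, D->ABB

  step 2 ⇒ step 3: CDCCDCDBABBCCDCD ⇒ B·ABB·B·B·ABB·B·ABB·CD·C·CD·CD·B·B·ABB·B·ABB
    A ↦ C
    B ↦ CD
    C ↦ B
    D ↦ ABB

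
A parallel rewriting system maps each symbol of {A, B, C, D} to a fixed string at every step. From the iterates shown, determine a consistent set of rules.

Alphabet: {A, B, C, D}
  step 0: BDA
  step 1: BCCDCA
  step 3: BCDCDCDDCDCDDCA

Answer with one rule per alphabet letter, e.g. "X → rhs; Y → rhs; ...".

A->CA, B->BC, C->D, D->CD

  step 0 ⇒ step 1: BDA ⇒ BC·CD·CA
    A ↦ CA
    B ↦ BC
    D ↦ CD
    C ↦ D  (constrained at step 1)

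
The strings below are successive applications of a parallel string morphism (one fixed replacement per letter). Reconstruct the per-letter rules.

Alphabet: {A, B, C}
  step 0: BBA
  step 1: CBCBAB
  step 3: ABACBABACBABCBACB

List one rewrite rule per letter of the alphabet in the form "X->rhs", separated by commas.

A->AB, B->CB, C->A

  step 0 ⇒ step 1: BBA ⇒ CB·CB·AB
    A ↦ AB
    B ↦ CB
    C ↦ A  (constrained at step 1)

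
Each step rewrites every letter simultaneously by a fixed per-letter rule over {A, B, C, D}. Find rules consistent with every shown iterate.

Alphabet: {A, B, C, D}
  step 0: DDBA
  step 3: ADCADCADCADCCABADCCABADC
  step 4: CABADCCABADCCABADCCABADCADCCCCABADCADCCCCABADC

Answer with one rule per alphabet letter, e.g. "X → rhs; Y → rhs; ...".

  step 3 ⇒ step 4: ADCADCADCADCCABADCCABADC ⇒ C·AB·ADC·C·AB·ADC·C·AB·ADC·C·AB·ADC·ADC·C·C·C·AB·ADC·ADC·C·C·C·AB·ADC
    A ↦ C
    B ↦ C
    C ↦ ADC
    D ↦ AB

A->C, B->C, C->ADC, D->AB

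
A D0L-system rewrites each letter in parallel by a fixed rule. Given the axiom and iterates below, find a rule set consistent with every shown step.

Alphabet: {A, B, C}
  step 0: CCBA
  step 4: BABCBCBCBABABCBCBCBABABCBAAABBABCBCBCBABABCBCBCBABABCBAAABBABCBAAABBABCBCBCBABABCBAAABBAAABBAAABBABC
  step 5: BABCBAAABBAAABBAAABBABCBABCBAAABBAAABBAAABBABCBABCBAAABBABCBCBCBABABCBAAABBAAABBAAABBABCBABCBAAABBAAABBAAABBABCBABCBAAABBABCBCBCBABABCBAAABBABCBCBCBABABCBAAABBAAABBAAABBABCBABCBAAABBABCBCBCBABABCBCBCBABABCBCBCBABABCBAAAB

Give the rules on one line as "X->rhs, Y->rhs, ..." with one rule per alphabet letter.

A->BC, B->BA, C->AAB

  step 4 ⇒ step 5: BABCBCBCBABABCBCBCBABABCBAAABBABCBCBCBABABCBCBCBABABCBAAABBABCBAAABBABCBCBCBABABCBAAABBAAABBAAABBABC ⇒ BA·BC·BA·AAB·BA·AAB·BA·AAB·BA·BC·BA·BC·BA·AAB·BA·AAB·BA·AAB·BA·BC·BA·BC·BA·AAB·BA·BC·BC·BC·BA·BA·BC·BA·AAB·BA·AAB·BA·AAB·BA·BC·BA·BC·BA·AAB·BA·AAB·BA·AAB·BA·BC·BA·BC·BA·AAB·BA·BC·BC·BC·BA·BA·BC·BA·AAB·BA·BC·BC·BC·BA·BA·BC·BA·AAB·BA·AAB·BA·AAB·BA·BC·BA·BC·BA·AAB·BA·BC·BC·BC·BA·BA·BC·BC·BC·BA·BA·BC·BC·BC·BA·BA·BC·BA·AAB
    A ↦ BC
    B ↦ BA
    C ↦ AAB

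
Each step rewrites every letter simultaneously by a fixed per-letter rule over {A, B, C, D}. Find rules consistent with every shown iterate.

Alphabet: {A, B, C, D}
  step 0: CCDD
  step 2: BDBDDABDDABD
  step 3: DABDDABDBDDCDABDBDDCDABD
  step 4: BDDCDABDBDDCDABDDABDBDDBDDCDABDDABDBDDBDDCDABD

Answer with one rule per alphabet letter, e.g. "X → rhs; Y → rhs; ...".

A->DC, B->DA, C->D, D->BD

  step 3 ⇒ step 4: DABDDABDBDDCDABDBDDCDABD ⇒ BD·DC·DA·BD·BD·DC·DA·BD·DA·BD·BD·D·BD·DC·DA·BD·DA·BD·BD·D·BD·DC·DA·BD
    A ↦ DC
    B ↦ DA
    C ↦ D
    D ↦ BD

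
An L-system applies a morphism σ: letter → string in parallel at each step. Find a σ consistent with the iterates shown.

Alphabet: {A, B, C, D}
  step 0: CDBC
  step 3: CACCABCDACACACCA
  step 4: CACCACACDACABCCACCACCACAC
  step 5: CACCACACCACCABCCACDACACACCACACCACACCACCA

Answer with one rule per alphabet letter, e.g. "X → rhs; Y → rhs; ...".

  step 4 ⇒ step 5: CACCACACDACABCCACCACCACAC ⇒ CA·C·CA·CA·C·CA·C·CA·B·C·CA·C·DA·CA·CA·C·CA·CA·C·CA·CA·C·CA·C·CA
    A ↦ C
    B ↦ DA
    C ↦ CA
    D ↦ B

A->C, B->DA, C->CA, D->B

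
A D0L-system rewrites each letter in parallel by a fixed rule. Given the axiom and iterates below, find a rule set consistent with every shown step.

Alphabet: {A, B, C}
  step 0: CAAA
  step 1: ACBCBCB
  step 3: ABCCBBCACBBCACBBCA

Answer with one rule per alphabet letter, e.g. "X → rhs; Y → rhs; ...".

  step 0 ⇒ step 1: CAAA ⇒ A·CB·CB·CB
    A ↦ CB
    C ↦ A
    B ↦ BC  (constrained at step 1)

A->CB, B->BC, C->A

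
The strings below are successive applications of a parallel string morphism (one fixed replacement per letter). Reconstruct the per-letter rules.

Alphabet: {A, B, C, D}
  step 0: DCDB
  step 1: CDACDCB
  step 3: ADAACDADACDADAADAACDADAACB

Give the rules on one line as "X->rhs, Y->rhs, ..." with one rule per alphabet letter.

  step 0 ⇒ step 1: DCDB ⇒ CD·A·CD·CB
    B ↦ CB
    C ↦ A
    D ↦ CD
    A ↦ ADA  (constrained at step 1)

A->ADA, B->CB, C->A, D->CD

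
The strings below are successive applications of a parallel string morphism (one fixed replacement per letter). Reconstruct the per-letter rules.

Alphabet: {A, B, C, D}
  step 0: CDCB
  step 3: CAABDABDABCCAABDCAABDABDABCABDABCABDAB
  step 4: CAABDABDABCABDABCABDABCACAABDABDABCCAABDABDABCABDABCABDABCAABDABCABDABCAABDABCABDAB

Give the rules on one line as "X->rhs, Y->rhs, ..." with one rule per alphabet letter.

  step 3 ⇒ step 4: CAABDABDABCCAABDCAABDABDABCABDABCABDAB ⇒ CA·ABD·ABD·AB·C·ABD·AB·C·ABD·AB·CA·CA·ABD·ABD·AB·C·CA·ABD·ABD·AB·C·ABD·AB·C·ABD·AB·CA·ABD·AB·C·ABD·AB·CA·ABD·AB·C·ABD·AB
    A ↦ ABD
    B ↦ AB
    C ↦ CA
    D ↦ C

A->ABD, B->AB, C->CA, D->C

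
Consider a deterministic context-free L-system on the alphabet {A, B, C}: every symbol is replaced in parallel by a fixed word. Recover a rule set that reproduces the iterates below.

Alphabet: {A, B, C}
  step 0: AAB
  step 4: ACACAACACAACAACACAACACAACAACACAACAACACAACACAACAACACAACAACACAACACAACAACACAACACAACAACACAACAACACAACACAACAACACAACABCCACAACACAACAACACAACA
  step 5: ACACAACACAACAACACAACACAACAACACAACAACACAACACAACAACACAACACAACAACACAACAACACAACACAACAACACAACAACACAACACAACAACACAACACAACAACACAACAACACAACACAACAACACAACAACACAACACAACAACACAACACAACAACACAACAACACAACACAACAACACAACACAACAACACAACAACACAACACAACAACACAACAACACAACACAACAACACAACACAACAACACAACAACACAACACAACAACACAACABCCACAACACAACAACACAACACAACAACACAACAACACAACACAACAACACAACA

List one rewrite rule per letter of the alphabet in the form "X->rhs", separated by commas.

A->ACA, B->BC, C->CA

  step 4 ⇒ step 5: ACACAACACAACAACACAACACAACAACACAACAACACAACACAACAACACAACAACACAACACAACAACACAACACAACAACACAACAACACAACACAACAACACAACABCCACAACACAACAACACAACA ⇒ ACA·CA·ACA·CA·ACA·ACA·CA·ACA·CA·ACA·ACA·CA·ACA·ACA·CA·ACA·CA·ACA·ACA·CA·ACA·CA·ACA·ACA·CA·ACA·ACA·CA·ACA·CA·ACA·ACA·CA·ACA·ACA·CA·ACA·CA·ACA·ACA·CA·ACA·CA·ACA·ACA·CA·ACA·ACA·CA·ACA·CA·ACA·ACA·CA·ACA·ACA·CA·ACA·CA·ACA·ACA·CA·ACA·CA·ACA·ACA·CA·ACA·ACA·CA·ACA·CA·ACA·ACA·CA·ACA·CA·ACA·ACA·CA·ACA·ACA·CA·ACA·CA·ACA·ACA·CA·ACA·ACA·CA·ACA·CA·ACA·ACA·CA·ACA·CA·ACA·ACA·CA·ACA·ACA·CA·ACA·CA·ACA·ACA·CA·ACA·BC·CA·CA·ACA·CA·ACA·ACA·CA·ACA·CA·ACA·ACA·CA·ACA·ACA·CA·ACA·CA·ACA·ACA·CA·ACA
    A ↦ ACA
    B ↦ BC
    C ↦ CA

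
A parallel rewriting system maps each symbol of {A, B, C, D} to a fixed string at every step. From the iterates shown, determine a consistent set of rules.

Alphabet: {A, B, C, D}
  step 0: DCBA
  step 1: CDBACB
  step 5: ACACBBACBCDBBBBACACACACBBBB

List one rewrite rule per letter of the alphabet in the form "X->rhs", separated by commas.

  step 0 ⇒ step 1: DCBA ⇒ CD·B·AC·B
    A ↦ B
    B ↦ AC
    C ↦ B
    D ↦ CD

A->B, B->AC, C->B, D->CD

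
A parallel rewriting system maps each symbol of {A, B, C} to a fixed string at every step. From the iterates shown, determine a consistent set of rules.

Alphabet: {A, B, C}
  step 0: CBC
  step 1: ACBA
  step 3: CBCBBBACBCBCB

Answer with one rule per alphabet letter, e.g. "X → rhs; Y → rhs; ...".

  step 0 ⇒ step 1: CBC ⇒ A·CB·A
    B ↦ CB
    C ↦ A
    A ↦ BB  (constrained at step 1)

A->BB, B->CB, C->A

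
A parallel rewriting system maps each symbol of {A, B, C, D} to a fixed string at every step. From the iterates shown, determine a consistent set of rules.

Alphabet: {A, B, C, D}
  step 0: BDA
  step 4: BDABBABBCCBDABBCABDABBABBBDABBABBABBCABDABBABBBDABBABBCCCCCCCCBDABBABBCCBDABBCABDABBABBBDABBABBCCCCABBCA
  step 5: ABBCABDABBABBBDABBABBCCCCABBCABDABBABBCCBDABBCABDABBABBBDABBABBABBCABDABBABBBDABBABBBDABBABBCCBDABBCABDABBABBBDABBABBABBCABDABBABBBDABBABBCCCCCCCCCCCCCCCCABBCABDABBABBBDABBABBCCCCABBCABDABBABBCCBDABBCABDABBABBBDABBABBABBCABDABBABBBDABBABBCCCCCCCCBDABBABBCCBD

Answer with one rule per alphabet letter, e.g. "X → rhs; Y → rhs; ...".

A->BD, B->ABB, C->CC, D->CA

  step 4 ⇒ step 5: BDABBABBCCBDABBCABDABBABBBDABBABBABBCABDABBABBBDABBABBCCCCCCCCBDABBABBCCBDABBCABDABBABBBDABBABBCCCCABBCA ⇒ ABB·CA·BD·ABB·ABB·BD·ABB·ABB·CC·CC·ABB·CA·BD·ABB·ABB·CC·BD·ABB·CA·BD·ABB·ABB·BD·ABB·ABB·ABB·CA·BD·ABB·ABB·BD·ABB·ABB·BD·ABB·ABB·CC·BD·ABB·CA·BD·ABB·ABB·BD·ABB·ABB·ABB·CA·BD·ABB·ABB·BD·ABB·ABB·CC·CC·CC·CC·CC·CC·CC·CC·ABB·CA·BD·ABB·ABB·BD·ABB·ABB·CC·CC·ABB·CA·BD·ABB·ABB·CC·BD·ABB·CA·BD·ABB·ABB·BD·ABB·ABB·ABB·CA·BD·ABB·ABB·BD·ABB·ABB·CC·CC·CC·CC·BD·ABB·ABB·CC·BD
    A ↦ BD
    B ↦ ABB
    C ↦ CC
    D ↦ CA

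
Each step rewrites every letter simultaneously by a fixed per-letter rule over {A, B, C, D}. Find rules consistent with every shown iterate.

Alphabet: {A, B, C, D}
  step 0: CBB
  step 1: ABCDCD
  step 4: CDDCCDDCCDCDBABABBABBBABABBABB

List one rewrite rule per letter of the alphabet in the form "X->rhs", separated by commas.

A->DC, B->CD, C->AB, D->B

  step 0 ⇒ step 1: CBB ⇒ AB·CD·CD
    B ↦ CD
    C ↦ AB
    A ↦ DC  (constrained at step 1)
    D ↦ B  (constrained at step 1)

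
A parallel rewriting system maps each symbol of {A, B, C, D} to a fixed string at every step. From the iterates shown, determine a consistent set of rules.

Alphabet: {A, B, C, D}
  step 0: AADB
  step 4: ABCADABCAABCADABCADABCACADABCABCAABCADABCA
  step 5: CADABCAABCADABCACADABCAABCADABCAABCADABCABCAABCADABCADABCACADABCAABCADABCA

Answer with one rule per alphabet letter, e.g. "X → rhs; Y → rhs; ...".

  step 4 ⇒ step 5: ABCADABCAABCADABCADABCACADABCABCAABCADABCA ⇒ CA·DA·B·CA·AB·CA·DA·B·CA·CA·DA·B·CA·AB·CA·DA·B·CA·AB·CA·DA·B·CA·B·CA·AB·CA·DA·B·CA·DA·B·CA·CA·DA·B·CA·AB·CA·DA·B·CA
    A ↦ CA
    B ↦ DA
    C ↦ B
    D ↦ AB

A->CA, B->DA, C->B, D->AB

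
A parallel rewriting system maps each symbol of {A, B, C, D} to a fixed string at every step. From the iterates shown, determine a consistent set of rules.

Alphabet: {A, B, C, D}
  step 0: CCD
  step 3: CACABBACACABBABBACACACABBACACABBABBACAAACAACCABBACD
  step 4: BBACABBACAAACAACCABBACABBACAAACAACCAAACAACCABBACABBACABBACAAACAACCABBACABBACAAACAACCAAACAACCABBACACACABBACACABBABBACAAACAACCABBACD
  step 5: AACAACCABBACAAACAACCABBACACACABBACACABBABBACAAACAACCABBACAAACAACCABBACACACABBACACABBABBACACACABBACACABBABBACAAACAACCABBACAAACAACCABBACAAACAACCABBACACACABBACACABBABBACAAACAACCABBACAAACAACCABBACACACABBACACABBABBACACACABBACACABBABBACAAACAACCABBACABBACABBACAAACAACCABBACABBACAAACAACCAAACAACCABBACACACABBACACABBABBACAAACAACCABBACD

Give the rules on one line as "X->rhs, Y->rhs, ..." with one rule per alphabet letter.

  step 4 ⇒ step 5: BBACABBACAAACAACCABBACABBACAAACAACCAAACAACCABBACABBACABBACAAACAACCABBACABBACAAACAACCAAACAACCABBACACACABBACACABBABBACAAACAACCABBACD ⇒ AAC·AAC·CA·BBA·CA·AAC·AAC·CA·BBA·CA·CA·CA·BBA·CA·CA·BBA·BBA·CA·AAC·AAC·CA·BBA·CA·AAC·AAC·CA·BBA·CA·CA·CA·BBA·CA·CA·BBA·BBA·CA·CA·CA·BBA·CA·CA·BBA·BBA·CA·AAC·AAC·CA·BBA·CA·AAC·AAC·CA·BBA·CA·AAC·AAC·CA·BBA·CA·CA·CA·BBA·CA·CA·BBA·BBA·CA·AAC·AAC·CA·BBA·CA·AAC·AAC·CA·BBA·CA·CA·CA·BBA·CA·CA·BBA·BBA·CA·CA·CA·BBA·CA·CA·BBA·BBA·CA·AAC·AAC·CA·BBA·CA·BBA·CA·BBA·CA·AAC·AAC·CA·BBA·CA·BBA·CA·AAC·AAC·CA·AAC·AAC·CA·BBA·CA·CA·CA·BBA·CA·CA·BBA·BBA·CA·AAC·AAC·CA·BBA·CD
    A ↦ CA
    B ↦ AAC
    C ↦ BBA
    D ↦ CD

A->CA, B->AAC, C->BBA, D->CD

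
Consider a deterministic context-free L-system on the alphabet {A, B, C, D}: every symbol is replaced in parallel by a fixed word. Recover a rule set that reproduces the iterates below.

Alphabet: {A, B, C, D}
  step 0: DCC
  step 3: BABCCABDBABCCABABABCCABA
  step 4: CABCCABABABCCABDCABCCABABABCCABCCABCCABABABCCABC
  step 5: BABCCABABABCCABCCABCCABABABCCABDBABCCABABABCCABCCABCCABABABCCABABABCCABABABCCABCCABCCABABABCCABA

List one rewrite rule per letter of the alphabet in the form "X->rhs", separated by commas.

  step 4 ⇒ step 5: CABCCABABABCCABDCABCCABABABCCABCCABCCABABABCCABC ⇒ BA·BC·CA·BA·BA·BC·CA·BC·CA·BC·CA·BA·BA·BC·CA·BD·BA·BC·CA·BA·BA·BC·CA·BC·CA·BC·CA·BA·BA·BC·CA·BA·BA·BC·CA·BA·BA·BC·CA·BC·CA·BC·CA·BA·BA·BC·CA·BA
    A ↦ BC
    B ↦ CA
    C ↦ BA
    D ↦ BD

A->BC, B->CA, C->BA, D->BD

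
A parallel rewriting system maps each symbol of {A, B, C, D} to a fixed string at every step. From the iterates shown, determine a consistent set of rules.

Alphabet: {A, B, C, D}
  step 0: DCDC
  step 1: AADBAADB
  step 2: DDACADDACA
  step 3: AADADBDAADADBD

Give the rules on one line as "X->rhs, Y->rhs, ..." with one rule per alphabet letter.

A->D, B->CA, C->ADB, D->A

  step 2 ⇒ step 3: DDACADDACA ⇒ A·A·D·ADB·D·A·A·D·ADB·D
    A ↦ D
    C ↦ ADB
    D ↦ A
  step 1 ⇒ step 2: AADBAADB ⇒ D·D·A·CA·D·D·A·CA
    B ↦ CA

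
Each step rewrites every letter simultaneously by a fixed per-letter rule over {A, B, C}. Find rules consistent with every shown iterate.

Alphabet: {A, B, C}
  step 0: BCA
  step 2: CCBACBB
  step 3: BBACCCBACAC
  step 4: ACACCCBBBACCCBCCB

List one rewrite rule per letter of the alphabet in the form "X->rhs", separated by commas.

  step 3 ⇒ step 4: BBACCCBACAC ⇒ AC·AC·CC·B·B·B·AC·CC·B·CC·B
    A ↦ CC
    B ↦ AC
    C ↦ B

A->CC, B->AC, C->B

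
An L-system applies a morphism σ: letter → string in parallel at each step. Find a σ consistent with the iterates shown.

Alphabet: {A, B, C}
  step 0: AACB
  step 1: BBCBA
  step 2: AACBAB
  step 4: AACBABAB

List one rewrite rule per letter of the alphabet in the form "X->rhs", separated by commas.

  step 1 ⇒ step 2: BBCBA ⇒ A·A·CB·A·B
    A ↦ B
    B ↦ A
    C ↦ CB

A->B, B->A, C->CB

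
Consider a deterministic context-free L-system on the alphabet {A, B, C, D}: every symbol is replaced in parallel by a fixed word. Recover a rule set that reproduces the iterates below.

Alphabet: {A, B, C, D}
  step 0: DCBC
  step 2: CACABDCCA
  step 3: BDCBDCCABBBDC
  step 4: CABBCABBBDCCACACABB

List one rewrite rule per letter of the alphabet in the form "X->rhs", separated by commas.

A->DC, B->CA, C->B, D->B

  step 3 ⇒ step 4: BDCBDCCABBBDC ⇒ CA·B·B·CA·B·B·B·DC·CA·CA·CA·B·B
    A ↦ DC
    B ↦ CA
    C ↦ B
    D ↦ B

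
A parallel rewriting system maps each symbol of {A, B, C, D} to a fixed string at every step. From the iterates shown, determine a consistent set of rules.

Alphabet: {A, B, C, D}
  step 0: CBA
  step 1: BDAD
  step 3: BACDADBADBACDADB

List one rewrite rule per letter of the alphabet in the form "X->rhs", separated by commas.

A->AD, B->D, C->B, D->BAC

  step 0 ⇒ step 1: CBA ⇒ B·D·AD
    A ↦ AD
    B ↦ D
    C ↦ B
    D ↦ BAC  (constrained at step 1)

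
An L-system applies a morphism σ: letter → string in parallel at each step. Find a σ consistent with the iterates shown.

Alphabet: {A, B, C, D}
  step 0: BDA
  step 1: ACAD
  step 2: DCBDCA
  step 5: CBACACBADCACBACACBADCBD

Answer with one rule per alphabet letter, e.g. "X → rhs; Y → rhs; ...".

A->D, B->A, C->CB, D->CA

  step 1 ⇒ step 2: ACAD ⇒ D·CB·D·CA
    A ↦ D
    C ↦ CB
    D ↦ CA
  step 0 ⇒ step 1: BDA ⇒ A·CA·D
    B ↦ A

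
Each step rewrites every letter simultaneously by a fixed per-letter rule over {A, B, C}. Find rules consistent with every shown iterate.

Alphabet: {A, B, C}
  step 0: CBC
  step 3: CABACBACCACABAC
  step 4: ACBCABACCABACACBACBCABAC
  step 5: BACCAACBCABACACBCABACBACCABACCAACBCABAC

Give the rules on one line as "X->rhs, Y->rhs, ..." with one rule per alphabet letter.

  step 4 ⇒ step 5: ACBCABACCABACACBACBCABAC ⇒ B·AC·CA·AC·B·CA·B·AC·AC·B·CA·B·AC·B·AC·CA·B·AC·CA·AC·B·CA·B·AC
    A ↦ B
    B ↦ CA
    C ↦ AC

A->B, B->CA, C->AC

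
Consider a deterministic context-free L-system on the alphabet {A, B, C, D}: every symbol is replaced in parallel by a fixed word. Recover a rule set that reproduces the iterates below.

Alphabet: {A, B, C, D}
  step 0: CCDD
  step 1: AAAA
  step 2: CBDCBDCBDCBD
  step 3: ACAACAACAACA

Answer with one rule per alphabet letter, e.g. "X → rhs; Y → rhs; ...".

A->CBD, B->C, C->A, D->A

  step 2 ⇒ step 3: CBDCBDCBDCBD ⇒ A·C·A·A·C·A·A·C·A·A·C·A
    B ↦ C
    C ↦ A
    D ↦ A
  step 1 ⇒ step 2: AAAA ⇒ CBD·CBD·CBD·CBD
    A ↦ CBD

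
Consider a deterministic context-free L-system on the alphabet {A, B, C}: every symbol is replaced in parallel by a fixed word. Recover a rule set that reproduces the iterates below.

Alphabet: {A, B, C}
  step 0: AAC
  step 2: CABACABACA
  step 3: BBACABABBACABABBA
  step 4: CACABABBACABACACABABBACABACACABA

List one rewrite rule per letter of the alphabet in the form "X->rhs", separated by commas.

A->BA, B->CA, C->B

  step 3 ⇒ step 4: BBACABABBACABABBA ⇒ CA·CA·BA·B·BA·CA·BA·CA·CA·BA·B·BA·CA·BA·CA·CA·BA
    A ↦ BA
    B ↦ CA
    C ↦ B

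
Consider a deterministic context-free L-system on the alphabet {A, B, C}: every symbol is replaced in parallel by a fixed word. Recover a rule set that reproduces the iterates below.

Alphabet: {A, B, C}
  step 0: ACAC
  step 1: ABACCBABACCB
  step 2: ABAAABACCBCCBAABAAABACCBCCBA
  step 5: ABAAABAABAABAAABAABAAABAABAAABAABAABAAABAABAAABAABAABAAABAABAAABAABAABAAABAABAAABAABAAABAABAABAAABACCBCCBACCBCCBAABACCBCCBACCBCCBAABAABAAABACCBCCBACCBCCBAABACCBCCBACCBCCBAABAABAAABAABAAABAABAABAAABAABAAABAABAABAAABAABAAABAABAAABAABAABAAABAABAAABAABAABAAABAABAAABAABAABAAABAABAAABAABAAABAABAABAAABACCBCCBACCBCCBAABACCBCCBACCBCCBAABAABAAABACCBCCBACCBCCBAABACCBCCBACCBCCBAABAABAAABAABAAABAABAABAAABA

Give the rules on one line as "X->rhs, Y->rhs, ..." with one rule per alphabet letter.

  step 1 ⇒ step 2: ABACCBABACCB ⇒ ABA·A·ABA·CCB·CCB·A·ABA·A·ABA·CCB·CCB·A
    A ↦ ABA
    B ↦ A
    C ↦ CCB

A->ABA, B->A, C->CCB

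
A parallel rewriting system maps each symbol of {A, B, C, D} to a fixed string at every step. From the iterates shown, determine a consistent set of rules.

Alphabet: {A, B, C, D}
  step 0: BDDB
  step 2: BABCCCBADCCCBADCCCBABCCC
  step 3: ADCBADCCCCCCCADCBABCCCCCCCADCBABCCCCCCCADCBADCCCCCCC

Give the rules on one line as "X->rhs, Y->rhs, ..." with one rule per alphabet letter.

  step 2 ⇒ step 3: BABCCCBADCCCBADCCCBABCCC ⇒ ADC·B·ADC·CC·CC·CC·ADC·B·ABC·CC·CC·CC·ADC·B·ABC·CC·CC·CC·ADC·B·ADC·CC·CC·CC
    A ↦ B
    B ↦ ADC
    C ↦ CC
    D ↦ ABC

A->B, B->ADC, C->CC, D->ABC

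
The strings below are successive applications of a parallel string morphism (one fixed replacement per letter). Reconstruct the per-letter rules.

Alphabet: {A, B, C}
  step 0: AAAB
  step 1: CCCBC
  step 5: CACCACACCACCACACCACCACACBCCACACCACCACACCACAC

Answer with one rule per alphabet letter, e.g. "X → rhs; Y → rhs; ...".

A->C, B->BC, C->CA

  step 0 ⇒ step 1: AAAB ⇒ C·C·C·BC
    A ↦ C
    B ↦ BC
    C ↦ CA  (constrained at step 1)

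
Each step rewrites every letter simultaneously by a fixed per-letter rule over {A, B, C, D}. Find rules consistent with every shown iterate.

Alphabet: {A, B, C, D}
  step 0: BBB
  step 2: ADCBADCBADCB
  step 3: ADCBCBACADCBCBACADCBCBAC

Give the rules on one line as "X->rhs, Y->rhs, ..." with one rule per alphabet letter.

  step 2 ⇒ step 3: ADCBADCBADCB ⇒ AD·CB·CB·AC·AD·CB·CB·AC·AD·CB·CB·AC
    A ↦ AD
    B ↦ AC
    C ↦ CB
    D ↦ CB

A->AD, B->AC, C->CB, D->CB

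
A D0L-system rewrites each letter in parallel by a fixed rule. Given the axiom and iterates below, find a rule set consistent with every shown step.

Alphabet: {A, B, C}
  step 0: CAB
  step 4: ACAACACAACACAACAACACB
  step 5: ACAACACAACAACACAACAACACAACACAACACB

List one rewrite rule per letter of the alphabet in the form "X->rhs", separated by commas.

A->AC, B->CB, C->A

  step 4 ⇒ step 5: ACAACACAACACAACAACACB ⇒ AC·A·AC·AC·A·AC·A·AC·AC·A·AC·A·AC·AC·A·AC·AC·A·AC·A·CB
    A ↦ AC
    B ↦ CB
    C ↦ A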